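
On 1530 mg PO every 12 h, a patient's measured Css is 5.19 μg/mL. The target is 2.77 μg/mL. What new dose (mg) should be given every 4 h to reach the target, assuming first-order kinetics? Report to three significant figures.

272 mg

For first-order elimination, Css ∝ F·D/(CL·τ); F and CL are unchanged, so Css ∝ D/τ.
D₂ = D₁ × (Css,target / Css,current) × (τ₂/τ₁) = 1530 × (2.77/5.19) × (4/12) = 272.2 mg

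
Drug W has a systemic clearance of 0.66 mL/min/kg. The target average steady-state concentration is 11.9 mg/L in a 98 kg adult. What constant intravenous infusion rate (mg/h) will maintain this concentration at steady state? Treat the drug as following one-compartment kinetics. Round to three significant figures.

CL = 0.66 mL/min/kg × 98 kg = 64.68 mL/min = 64.68 × 60/1000 = 3.881 L/h
Infusion rate = CL · Css = 3.881 L/h × 11.9 mg/L = 46.18 mg/h

46.2 mg/h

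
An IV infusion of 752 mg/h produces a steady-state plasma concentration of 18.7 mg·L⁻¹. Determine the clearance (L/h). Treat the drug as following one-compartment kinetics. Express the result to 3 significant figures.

At steady state, infusion rate = CL × Css, so CL = rate / Css.
CL = 752 / 18.7 = 40.21 L/h

40.2 L/h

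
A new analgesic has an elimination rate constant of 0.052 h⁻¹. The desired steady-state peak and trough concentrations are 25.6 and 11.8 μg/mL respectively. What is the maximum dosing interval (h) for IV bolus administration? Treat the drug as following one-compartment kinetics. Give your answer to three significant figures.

14.9 h

Between IV bolus doses, concentration decays as C = C₀·e^(−kτ), so C_peak/C_trough = e^(kτ).
τ_max = ln(C_peak/C_trough) / k = ln(25.6/11.8) / 0.05200 = 0.7745 / 0.05200 = 14.89 h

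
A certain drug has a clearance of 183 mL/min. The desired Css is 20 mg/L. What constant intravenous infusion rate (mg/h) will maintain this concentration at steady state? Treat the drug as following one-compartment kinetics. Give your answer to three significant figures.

Convert clearance: 183 mL/min × 60 min/h ÷ 1000 mL/L = 10.98 L/h
Infusion rate = CL · Css = 10.98 L/h × 20 mg/L = 219.6 mg/h

220 mg/h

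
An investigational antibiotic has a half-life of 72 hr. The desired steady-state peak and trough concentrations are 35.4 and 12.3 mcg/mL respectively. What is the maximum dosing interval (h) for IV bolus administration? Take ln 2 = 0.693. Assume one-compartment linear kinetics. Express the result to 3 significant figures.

110 h

k = 0.693 / t½ = 0.693 / 72 = 0.009625 h⁻¹
Between IV bolus doses, concentration decays as C = C₀·e^(−kτ), so C_peak/C_trough = e^(kτ).
τ_max = ln(C_peak/C_trough) / k = ln(35.4/12.3) / 0.009625 = 1.057 / 0.009625 = 109.8 h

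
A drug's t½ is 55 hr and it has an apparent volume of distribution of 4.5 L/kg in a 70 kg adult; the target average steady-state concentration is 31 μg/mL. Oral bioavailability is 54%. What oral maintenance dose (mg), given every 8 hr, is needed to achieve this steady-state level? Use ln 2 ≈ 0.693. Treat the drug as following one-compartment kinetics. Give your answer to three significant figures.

1820 mg

Vd(total) = 70 kg × 4.5 L/kg = 315.0 L
k = 0.693/55 = 0.01260 h⁻¹, so CL = k·Vd = 0.01260 × 315.0 = 3.969 L/h
D = CL × Css × τ / F = 3.969 × 31 × 8 / 0.54 = 1823 mg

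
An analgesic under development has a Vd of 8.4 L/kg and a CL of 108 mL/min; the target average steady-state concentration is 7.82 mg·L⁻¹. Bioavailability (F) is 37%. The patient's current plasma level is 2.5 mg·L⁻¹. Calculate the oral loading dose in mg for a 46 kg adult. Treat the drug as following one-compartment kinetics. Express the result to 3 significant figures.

Vd(total) = 46 kg × 8.4 L/kg = 386.4 L
LD is governed by Vd — clearance does not enter the loading-dose calculation.
Concentration deficit ΔC = 7.82 − 2.5 = 5.320 mg/L
LD = Vd × ΔC / F = 386.4 × 5.320 / 0.37 = 5556 mg

5560 mg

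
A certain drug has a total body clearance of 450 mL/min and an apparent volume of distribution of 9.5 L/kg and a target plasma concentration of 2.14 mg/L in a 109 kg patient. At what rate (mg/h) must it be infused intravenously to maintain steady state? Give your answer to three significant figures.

Convert clearance: 450 mL/min × 60 min/h ÷ 1000 mL/L = 27.00 L/h
R₀ = 27.00 × 2.14 = 57.78 mg/h

57.8 mg/h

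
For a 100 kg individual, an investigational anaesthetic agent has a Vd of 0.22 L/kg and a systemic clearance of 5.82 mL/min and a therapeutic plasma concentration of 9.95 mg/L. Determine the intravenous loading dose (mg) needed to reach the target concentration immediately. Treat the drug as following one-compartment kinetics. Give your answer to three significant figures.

219 mg

Vd = 0.22 L/kg × 100 kg = 22.00 L
LD = Vd × C = 22.00 × 9.950 = 218.9 mg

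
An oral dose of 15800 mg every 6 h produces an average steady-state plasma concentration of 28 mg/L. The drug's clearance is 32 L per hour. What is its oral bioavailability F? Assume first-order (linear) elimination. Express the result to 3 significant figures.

F·D/τ = CL·Css at steady state → F = CL·Css·τ / D.
F = 32 × 28 × 6 / 15800 = 0.340

0.340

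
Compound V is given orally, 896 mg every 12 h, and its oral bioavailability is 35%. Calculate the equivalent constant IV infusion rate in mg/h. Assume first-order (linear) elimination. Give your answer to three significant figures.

26.1 mg/h

Equivalent systemic input: infusion rate = F·D/τ.
Rate = 0.35 × 896 / 12 = 26.13 mg/h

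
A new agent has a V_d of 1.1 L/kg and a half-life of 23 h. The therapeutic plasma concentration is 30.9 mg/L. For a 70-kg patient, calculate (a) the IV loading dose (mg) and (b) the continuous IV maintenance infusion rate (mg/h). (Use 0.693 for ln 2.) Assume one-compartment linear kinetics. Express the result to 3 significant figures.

(a) 2380 mg; (b) 71.7 mg/h

Vd = 1.1 L/kg × 70 kg = 77.00 L
LD = Vd × C = 77.00 × 30.9 = 2379 mg
CL = 0.693 × Vd / t½ = 0.693 × 77.00 / 23 = 2.320 L/h
Infusion rate = CL × Css = 2.320 × 30.9 = 71.69 mg/h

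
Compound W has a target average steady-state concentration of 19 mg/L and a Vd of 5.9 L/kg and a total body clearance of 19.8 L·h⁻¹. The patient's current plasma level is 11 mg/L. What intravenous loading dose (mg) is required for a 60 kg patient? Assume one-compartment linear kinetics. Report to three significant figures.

2830 mg

Vd = 5.9 L/kg × 60 kg = 354.0 L
Concentration deficit ΔC = 19 − 11 = 8.000 mg/L
LD = Vd × ΔC = 354.0 × 8.000 = 2832 mg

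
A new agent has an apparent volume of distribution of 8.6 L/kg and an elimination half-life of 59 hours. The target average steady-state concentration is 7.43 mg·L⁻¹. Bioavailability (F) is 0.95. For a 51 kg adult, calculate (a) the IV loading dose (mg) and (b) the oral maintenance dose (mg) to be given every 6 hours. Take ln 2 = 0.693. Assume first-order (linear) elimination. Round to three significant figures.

Vd = 8.6 L/kg × 51 kg = 438.6 L
LD = Vd × C = 438.6 × 7.43 = 3259 mg
CL = 0.693 × Vd / t½ = 0.693 × 438.6 / 59 = 5.152 L/h
D = CL × Css × τ / F = 5.152 × 7.43 × 6 / 0.95 = 241.8 mg

(a) 3260 mg; (b) 242 mg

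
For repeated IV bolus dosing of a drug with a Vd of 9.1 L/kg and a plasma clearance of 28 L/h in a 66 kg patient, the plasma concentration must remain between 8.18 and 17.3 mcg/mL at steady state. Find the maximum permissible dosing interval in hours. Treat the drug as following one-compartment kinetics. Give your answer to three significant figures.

16.1 h

Total Vd = 9.1 × 66 = 600.6 L
k = CL / Vd = 28.00 / 600.6 = 0.04662 h⁻¹
Between IV bolus doses, concentration decays as C = C₀·e^(−kτ), so C_peak/C_trough = e^(kτ).
τ_max = ln(C_peak/C_trough) / k = ln(17.3/8.18) / 0.04662 = 0.7490 / 0.04662 = 16.07 h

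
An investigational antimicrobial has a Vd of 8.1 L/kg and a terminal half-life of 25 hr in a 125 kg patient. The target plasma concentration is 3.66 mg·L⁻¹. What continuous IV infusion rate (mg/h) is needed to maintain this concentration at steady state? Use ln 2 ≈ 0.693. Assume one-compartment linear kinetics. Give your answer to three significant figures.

Vd(total) = 125 kg × 8.1 L/kg = 1013 L
CL = ln 2 · Vd / t½ = 0.693 × 1013 / 25 = 28.08 L/h
Infusion rate = CL × Css = 28.08 × 3.66 = 102.8 mg/h

103 mg/h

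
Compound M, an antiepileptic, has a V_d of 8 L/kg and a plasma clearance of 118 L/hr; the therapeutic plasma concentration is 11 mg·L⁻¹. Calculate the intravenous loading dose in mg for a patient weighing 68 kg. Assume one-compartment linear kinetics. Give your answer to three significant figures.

5980 mg

Vd = 8 L/kg × 68 kg = 544.0 L
LD = Vd × C = 544.0 × 11.00 = 5984 mg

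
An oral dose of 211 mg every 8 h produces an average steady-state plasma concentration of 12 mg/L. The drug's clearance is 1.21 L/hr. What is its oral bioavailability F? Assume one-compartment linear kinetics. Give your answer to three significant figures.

F·D/τ = CL·Css at steady state → F = CL·Css·τ / D.
F = 1.21 × 12 × 8 / 211 = 0.551

0.551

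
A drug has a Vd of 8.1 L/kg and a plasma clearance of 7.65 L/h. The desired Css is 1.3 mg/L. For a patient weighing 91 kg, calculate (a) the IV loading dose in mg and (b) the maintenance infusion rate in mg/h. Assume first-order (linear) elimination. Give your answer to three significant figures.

Vd(total) = 91 kg × 8.1 L/kg = 737.1 L
Loading dose = Vd × C = 737.1 × 1.3 = 958.2 mg
Infusion rate = 7.650 L/h × 1.3 mg/L = 9.945 mg/h

(a) 958 mg; (b) 9.95 mg/h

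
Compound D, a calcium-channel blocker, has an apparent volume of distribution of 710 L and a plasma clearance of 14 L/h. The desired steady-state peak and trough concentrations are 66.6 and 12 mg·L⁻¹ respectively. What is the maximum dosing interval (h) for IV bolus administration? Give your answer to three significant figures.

86.9 h

k = CL / Vd = 14.00 / 710.0 = 0.01972 h⁻¹
Between IV bolus doses, concentration decays as C = C₀·e^(−kτ), so C_peak/C_trough = e^(kτ).
τ_max = ln(C_peak/C_trough) / k = ln(66.6/12) / 0.01972 = 1.714 / 0.01972 = 86.92 h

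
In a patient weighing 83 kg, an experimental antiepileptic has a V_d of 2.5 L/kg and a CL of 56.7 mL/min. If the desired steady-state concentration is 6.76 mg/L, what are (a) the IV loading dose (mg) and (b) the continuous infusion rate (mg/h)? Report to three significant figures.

Vd = 2.5 L/kg × 83 kg = 207.5 L
Loading dose = Vd × C = 207.5 × 6.76 = 1403 mg
Convert clearance: 56.7 mL/min × 60 min/h ÷ 1000 mL/L = 3.402 L/h
Maintenance: replace elimination → rate = CL × Css = 3.402 × 6.76 = 23.00 mg/h

(a) 1400 mg; (b) 23.0 mg/h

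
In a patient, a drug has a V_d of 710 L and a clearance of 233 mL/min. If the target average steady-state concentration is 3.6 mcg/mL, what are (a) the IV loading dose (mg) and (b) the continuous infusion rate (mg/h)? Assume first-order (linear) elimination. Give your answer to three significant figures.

Loading dose = Vd × C = 710.0 × 3.6 = 2556 mg
CL = 233 mL/min × 60/1000 = 13.98 L/h
Maintenance: replace elimination → rate = CL × Css = 13.98 × 3.6 = 50.33 mg/h

(a) 2560 mg; (b) 50.3 mg/h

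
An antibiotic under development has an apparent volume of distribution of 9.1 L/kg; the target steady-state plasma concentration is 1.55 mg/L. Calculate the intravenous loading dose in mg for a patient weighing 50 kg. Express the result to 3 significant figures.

705 mg

Vd = 9.1 L/kg × 50 kg = 455.0 L
LD = Vd × C = 455.0 × 1.550 = 705.3 mg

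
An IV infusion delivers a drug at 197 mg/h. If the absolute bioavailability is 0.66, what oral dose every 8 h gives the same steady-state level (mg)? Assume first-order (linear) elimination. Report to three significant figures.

2390 mg

To maintain the same Css, the systemic dosing rate must be unchanged: F·D/τ = infusion rate.
D = rate × τ / F = 197 × 8 / 0.66 = 2388 mg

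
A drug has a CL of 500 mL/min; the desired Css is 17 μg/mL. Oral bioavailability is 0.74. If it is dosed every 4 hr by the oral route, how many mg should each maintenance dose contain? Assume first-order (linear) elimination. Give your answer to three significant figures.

2760 mg

CL = 500 mL/min × 60/1000 = 30.00 L/h
D = CL × Css × τ / F = 30.00 × 17 × 4 / 0.74 = 2757 mg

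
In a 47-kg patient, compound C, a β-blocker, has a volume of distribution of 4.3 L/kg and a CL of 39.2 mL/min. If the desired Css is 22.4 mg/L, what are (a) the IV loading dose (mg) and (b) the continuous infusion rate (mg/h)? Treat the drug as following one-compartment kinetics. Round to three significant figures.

(a) 4530 mg; (b) 52.7 mg/h

Total Vd = 4.3 × 47 = 202.1 L
Loading: fill Vd to C_target → 202.1 L × 22.4 mg/L = 4527 mg
CL = 39.2 mL/min = 39.2 × 0.06 = 2.352 L/h
Maintenance infusion rate = CL × Css = 2.352 × 22.4 = 52.68 mg/h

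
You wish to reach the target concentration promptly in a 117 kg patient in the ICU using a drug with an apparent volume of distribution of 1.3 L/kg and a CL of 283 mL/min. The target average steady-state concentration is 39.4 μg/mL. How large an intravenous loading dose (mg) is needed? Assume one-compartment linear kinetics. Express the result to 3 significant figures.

5990 mg

Total Vd = 1.3 × 117 = 152.1 L
The loading dose fills Vd to the target concentration.
LD = Vd × C = 152.1 × 39.40 = 5993 mg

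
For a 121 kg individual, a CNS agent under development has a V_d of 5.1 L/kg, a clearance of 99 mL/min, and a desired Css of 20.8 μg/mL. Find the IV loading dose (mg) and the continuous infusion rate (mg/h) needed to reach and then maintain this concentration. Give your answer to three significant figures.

Total Vd = 5.1 × 121 = 617.1 L
Loading dose = Vd × C = 617.1 × 20.8 = 12840 mg
CL = 99 mL/min × 60/1000 = 5.940 L/h
Maintenance: replace elimination → rate = CL × Css = 5.940 × 20.8 = 123.6 mg/h

(a) 12800 mg; (b) 124 mg/h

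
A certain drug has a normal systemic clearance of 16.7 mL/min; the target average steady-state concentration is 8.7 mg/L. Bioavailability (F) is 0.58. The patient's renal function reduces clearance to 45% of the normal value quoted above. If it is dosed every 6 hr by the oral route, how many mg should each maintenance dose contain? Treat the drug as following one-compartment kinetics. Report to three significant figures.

40.6 mg

Convert clearance: 16.7 mL/min × 60 min/h ÷ 1000 mL/L = 1.002 L/h
Patient clearance = 0.45 × 1.002 = 0.4509 L/h
D = CL × Css × τ / F = 0.4509 × 8.7 × 6 / 0.58 = 40.58 mg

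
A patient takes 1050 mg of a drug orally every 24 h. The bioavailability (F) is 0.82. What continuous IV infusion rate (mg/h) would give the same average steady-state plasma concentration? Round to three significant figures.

35.9 mg/h

Equivalent systemic input: infusion rate = F·D/τ.
Rate = 0.82 × 1050 / 24 = 35.88 mg/h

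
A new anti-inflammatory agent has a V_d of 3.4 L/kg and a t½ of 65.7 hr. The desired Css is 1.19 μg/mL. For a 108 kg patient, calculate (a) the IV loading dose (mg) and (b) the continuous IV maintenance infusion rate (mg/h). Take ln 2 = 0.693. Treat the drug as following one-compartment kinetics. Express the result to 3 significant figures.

Vd(total) = 108 kg × 3.4 L/kg = 367.2 L
LD = Vd × C = 367.2 × 1.19 = 437.0 mg
CL = 0.693 × Vd / t½ = 0.693 × 367.2 / 65.7 = 3.873 L/h
Infusion rate = CL × Css = 3.873 × 1.19 = 4.609 mg/h

(a) 437 mg; (b) 4.61 mg/h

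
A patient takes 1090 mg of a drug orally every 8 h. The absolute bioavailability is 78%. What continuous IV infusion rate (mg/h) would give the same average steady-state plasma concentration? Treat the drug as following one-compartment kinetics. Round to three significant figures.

Equivalent systemic input: infusion rate = F·D/τ.
Rate = 0.78 × 1090 / 8 = 106.3 mg/h

106 mg/h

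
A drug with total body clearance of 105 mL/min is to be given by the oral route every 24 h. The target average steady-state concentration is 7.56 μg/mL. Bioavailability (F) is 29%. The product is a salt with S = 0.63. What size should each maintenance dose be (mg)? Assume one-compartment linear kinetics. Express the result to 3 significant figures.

6260 mg

CL = 105 mL/min × 60/1000 = 6.300 L/h
D = CL × Css × τ / F / S = 6.300 × 7.56 × 24 / 0.29 / 0.63 = 6257 mg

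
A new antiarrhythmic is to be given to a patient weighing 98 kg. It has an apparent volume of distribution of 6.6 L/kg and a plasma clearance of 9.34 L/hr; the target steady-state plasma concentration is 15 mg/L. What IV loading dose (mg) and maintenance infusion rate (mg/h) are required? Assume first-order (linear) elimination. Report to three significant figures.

(a) 9700 mg; (b) 140 mg/h

Vd(total) = 98 kg × 6.6 L/kg = 646.8 L
Loading dose = Vd × C = 646.8 × 15 = 9702 mg
Infusion rate = 9.340 L/h × 15 mg/L = 140.1 mg/h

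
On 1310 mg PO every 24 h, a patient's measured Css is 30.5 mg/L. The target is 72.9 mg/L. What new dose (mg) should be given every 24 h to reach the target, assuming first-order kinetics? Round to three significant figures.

With linear kinetics, Css is proportional to dose rate (D/τ) at fixed clearance.
D₂ = D₁ × (Css,target / Css,current) = 1310 × 72.9/30.5 = 3131 mg

3130 mg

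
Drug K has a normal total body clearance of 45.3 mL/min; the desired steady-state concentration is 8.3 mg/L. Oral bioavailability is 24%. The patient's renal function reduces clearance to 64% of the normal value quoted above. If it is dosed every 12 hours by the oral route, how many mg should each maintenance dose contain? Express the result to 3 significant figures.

722 mg

CL = 45.3 mL/min = 45.3 × 0.06 = 2.718 L/h
Patient clearance = 0.64 × 2.718 = 1.740 L/h
At steady state, dose per interval replaces the amount cleared in that interval: F·D/τ = CL·Css.
D = CL × Css × τ / F = 1.740 × 8.3 × 12 / 0.24 = 722.1 mg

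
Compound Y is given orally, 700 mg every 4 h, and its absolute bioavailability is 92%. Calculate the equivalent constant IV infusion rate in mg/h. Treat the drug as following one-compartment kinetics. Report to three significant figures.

Equivalent systemic input: infusion rate = F·D/τ.
Rate = 0.92 × 700 / 4 = 161.0 mg/h

161 mg/h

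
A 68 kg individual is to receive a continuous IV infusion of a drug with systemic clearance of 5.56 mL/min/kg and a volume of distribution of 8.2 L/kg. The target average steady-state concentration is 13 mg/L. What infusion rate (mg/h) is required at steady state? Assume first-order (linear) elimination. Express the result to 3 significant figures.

295 mg/h

CL = 5.56 mL/min/kg × 68 kg = 378.1 mL/min = 378.1 × 60/1000 = 22.69 L/h
At steady state, infusion rate equals elimination rate: rate in = CL × Css.
R₀ = 22.69 × 13 = 295.0 mg/h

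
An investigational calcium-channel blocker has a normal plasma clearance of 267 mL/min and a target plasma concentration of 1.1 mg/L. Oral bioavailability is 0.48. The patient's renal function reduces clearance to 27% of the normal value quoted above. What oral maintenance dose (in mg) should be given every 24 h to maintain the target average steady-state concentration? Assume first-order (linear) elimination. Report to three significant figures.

CL = 267 mL/min × 60/1000 = 16.02 L/h
Patient clearance = 0.27 × 16.02 = 4.325 L/h
D = CL × Css × τ / F = 4.325 × 1.1 × 24 / 0.48 = 237.9 mg

238 mg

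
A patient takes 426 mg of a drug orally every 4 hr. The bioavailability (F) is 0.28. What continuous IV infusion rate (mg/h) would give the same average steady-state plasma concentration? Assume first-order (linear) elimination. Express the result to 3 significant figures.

29.8 mg/h

Equivalent systemic input: infusion rate = F·D/τ.
Rate = 0.28 × 426 / 4 = 29.82 mg/h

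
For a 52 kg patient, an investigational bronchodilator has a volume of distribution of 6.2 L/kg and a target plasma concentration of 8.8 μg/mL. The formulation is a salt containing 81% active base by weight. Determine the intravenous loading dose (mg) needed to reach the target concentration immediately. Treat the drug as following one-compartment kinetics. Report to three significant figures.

3500 mg

Vd(total) = 52 kg × 6.2 L/kg = 322.4 L
LD = Vd × C / S = 322.4 × 8.800 / 0.81 = 3503 mg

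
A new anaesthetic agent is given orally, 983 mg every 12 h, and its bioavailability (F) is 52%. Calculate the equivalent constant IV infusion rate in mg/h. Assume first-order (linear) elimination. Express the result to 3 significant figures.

Equivalent systemic input: infusion rate = F·D/τ.
Rate = 0.52 × 983 / 12 = 42.60 mg/h

42.6 mg/h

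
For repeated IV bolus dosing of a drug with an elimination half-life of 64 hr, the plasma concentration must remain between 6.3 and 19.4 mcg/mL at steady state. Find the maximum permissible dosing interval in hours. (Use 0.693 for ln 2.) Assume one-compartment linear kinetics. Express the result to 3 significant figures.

104 h

k = 0.693 / t½ = 0.693 / 64 = 0.01083 h⁻¹
Between IV bolus doses, concentration decays as C = C₀·e^(−kτ), so C_peak/C_trough = e^(kτ).
τ_max = ln(C_peak/C_trough) / k = ln(19.4/6.3) / 0.01083 = 1.125 / 0.01083 = 103.9 h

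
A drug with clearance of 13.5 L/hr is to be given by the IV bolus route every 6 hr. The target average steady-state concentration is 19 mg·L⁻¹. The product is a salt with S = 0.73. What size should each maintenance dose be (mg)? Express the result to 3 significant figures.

2110 mg

D = CL × Css × τ / S = 13.50 × 19 × 6 / 0.73 = 2108 mg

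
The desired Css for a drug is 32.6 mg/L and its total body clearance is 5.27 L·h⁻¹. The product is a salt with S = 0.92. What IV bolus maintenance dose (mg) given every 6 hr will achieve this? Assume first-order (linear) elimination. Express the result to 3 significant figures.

1120 mg

D = CL × Css × τ / S = 5.270 × 32.6 × 6 / 0.92 = 1120 mg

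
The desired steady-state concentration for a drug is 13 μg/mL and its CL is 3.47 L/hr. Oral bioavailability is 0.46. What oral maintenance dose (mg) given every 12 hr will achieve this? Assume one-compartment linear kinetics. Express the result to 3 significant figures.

1180 mg

D = CL × Css × τ / F = 3.470 × 13 × 12 / 0.46 = 1177 mg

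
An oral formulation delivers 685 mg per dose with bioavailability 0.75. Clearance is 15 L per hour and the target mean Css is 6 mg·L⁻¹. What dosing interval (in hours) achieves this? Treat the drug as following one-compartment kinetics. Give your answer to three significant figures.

5.71 h

F·D/τ = CL·Css → τ = F·D / (CL·Css).
τ = 0.75 × 685 / (15 × 6) = 5.708 h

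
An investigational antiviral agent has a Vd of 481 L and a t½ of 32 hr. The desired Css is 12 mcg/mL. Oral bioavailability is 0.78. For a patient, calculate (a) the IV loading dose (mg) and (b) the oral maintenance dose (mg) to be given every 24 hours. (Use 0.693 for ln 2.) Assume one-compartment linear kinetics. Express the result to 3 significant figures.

(a) 5770 mg; (b) 3850 mg

LD = Vd × C = 481.0 × 12 = 5772 mg
CL = 0.693 × Vd / t½ = 0.693 × 481.0 / 32 = 10.42 L/h
D = CL × Css × τ / F = 10.42 × 12 × 24 / 0.78 = 3847 mg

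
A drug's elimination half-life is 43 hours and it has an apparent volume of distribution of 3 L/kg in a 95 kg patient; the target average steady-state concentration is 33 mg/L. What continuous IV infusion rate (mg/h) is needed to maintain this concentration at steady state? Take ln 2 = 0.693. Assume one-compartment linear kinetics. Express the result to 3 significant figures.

152 mg/h

Total Vd = 3 × 95 = 285.0 L
CL = ln 2 · Vd / t½ = 0.693 × 285.0 / 43 = 4.593 L/h
Infusion rate = CL × Css = 4.593 × 33 = 151.6 mg/h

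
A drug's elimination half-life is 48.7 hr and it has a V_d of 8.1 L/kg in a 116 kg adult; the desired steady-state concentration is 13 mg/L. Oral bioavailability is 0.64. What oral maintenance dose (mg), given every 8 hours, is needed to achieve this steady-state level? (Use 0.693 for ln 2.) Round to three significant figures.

Vd(total) = 116 kg × 8.1 L/kg = 939.6 L
CL = ln 2 · Vd / t½ = 0.693 × 939.6 / 48.7 = 13.37 L/h
D = CL × Css × τ / F = 13.37 × 13 × 8 / 0.64 = 2173 mg

2170 mg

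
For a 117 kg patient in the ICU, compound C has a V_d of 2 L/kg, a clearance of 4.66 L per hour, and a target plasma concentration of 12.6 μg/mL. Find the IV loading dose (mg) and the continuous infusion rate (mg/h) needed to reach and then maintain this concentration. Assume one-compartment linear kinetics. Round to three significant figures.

Vd(total) = 117 kg × 2 L/kg = 234.0 L
Loading: fill Vd to C_target → 234.0 L × 12.6 mg/L = 2948 mg
Maintenance infusion rate = CL × Css = 4.660 × 12.6 = 58.72 mg/h

(a) 2950 mg; (b) 58.7 mg/h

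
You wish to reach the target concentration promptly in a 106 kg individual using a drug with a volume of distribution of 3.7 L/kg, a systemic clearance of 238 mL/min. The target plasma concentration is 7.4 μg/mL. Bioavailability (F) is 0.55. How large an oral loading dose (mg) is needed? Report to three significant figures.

5280 mg

Vd = 3.7 L/kg × 106 kg = 392.2 L
LD = Vd × C / F = 392.2 × 7.400 / 0.55 = 5277 mg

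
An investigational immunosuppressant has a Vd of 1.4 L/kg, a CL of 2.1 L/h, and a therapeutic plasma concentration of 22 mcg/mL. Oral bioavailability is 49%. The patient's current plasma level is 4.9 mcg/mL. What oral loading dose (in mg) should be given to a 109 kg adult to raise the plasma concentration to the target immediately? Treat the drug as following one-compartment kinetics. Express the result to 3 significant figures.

5330 mg

Vd = 1.4 L/kg × 109 kg = 152.6 L
The loading dose fills Vd to the target concentration.
Concentration deficit ΔC = 22 − 4.9 = 17.10 mg/L
LD = Vd × ΔC / F = 152.6 × 17.10 / 0.49 = 5325 mg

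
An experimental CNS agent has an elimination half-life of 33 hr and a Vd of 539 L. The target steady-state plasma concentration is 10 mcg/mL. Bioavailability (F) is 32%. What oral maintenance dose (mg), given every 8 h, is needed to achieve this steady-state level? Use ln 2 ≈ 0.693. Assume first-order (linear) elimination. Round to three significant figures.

CL = 0.693 × Vd / t½ = 0.693 × 539.0 / 33 = 11.32 L/h
D = CL × Css × τ / F = 11.32 × 10 × 8 / 0.32 = 2830 mg

2830 mg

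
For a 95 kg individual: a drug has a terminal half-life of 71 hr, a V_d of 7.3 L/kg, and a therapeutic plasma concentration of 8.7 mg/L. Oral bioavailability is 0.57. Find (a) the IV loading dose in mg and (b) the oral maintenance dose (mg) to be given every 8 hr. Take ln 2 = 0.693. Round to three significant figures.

(a) 6030 mg; (b) 827 mg

Vd = 7.3 L/kg × 95 kg = 693.5 L
LD = Vd × C = 693.5 × 8.7 = 6033 mg
CL = 0.693 × Vd / t½ = 0.693 × 693.5 / 71 = 6.769 L/h
D = CL × Css × τ / F = 6.769 × 8.7 × 8 / 0.57 = 826.5 mg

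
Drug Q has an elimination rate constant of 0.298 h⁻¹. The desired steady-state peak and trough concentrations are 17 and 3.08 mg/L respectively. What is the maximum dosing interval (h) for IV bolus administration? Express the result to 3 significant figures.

Between IV bolus doses, concentration decays as C = C₀·e^(−kτ), so C_peak/C_trough = e^(kτ).
τ_max = ln(C_peak/C_trough) / k = ln(17/3.08) / 0.2980 = 1.708 / 0.2980 = 5.732 h

5.73 h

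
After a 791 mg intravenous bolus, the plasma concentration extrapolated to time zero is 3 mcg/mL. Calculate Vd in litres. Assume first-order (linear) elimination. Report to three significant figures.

Immediately after an IV bolus, C₀ = Dose / Vd, so Vd = Dose / C₀.
Vd = 791 / 3 = 263.7 L

264 L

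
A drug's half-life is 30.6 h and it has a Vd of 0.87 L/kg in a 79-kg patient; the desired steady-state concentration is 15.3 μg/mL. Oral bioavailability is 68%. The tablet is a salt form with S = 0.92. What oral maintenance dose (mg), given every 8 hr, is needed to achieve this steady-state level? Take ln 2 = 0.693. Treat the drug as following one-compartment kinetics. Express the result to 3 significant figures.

Vd(total) = 79 kg × 0.87 L/kg = 68.73 L
CL = 0.693 × Vd / t½ = 0.693 × 68.73 / 30.6 = 1.557 L/h
D = CL × Css × τ / F / S = 1.557 × 15.3 × 8 / 0.68 / 0.92 = 304.6 mg

305 mg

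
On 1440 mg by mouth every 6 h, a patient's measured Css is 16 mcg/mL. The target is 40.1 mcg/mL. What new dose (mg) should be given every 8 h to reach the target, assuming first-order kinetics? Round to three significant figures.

4810 mg

For first-order elimination, Css ∝ F·D/(CL·τ); F and CL are unchanged, so Css ∝ D/τ.
D₂ = D₁ × (Css,target / Css,current) × (τ₂/τ₁) = 1440 × (40.1/16) × (8/6) = 4812 mg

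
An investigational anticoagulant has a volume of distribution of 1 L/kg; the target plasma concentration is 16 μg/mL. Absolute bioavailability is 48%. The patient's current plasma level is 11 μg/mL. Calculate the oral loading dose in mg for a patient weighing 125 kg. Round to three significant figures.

Total Vd = 1 × 125 = 125.0 L
Concentration deficit ΔC = 16 − 11 = 5.000 mg/L
LD = Vd × ΔC / F = 125.0 × 5.000 / 0.48 = 1302 mg

1300 mg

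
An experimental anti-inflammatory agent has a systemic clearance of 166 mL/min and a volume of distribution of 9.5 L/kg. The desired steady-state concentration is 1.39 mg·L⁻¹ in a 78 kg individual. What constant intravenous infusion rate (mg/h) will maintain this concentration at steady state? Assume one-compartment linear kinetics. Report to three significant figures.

CL = 166 mL/min × 60/1000 = 9.960 L/h
Infusion rate = CL · Css = 9.960 L/h × 1.39 mg/L = 13.84 mg/h

13.8 mg/h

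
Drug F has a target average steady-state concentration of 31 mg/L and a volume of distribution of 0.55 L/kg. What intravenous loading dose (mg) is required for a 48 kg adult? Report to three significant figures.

818 mg

Vd(total) = 48 kg × 0.55 L/kg = 26.40 L
The loading dose fills Vd to the target concentration.
LD = Vd × C = 26.40 × 31.00 = 818.4 mg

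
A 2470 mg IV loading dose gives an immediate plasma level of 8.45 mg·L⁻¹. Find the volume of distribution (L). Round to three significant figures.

Immediately after an IV bolus, C₀ = Dose / Vd, so Vd = Dose / C₀.
Vd = 2470 / 8.45 = 292.3 L

292 L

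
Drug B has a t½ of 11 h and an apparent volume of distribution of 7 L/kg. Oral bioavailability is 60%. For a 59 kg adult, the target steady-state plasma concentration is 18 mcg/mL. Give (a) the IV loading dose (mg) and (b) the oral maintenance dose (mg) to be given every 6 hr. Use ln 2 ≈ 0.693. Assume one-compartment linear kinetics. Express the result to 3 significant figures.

Vd(total) = 59 kg × 7 L/kg = 413.0 L
LD = Vd × C = 413.0 × 18 = 7434 mg
CL = 0.693 × Vd / t½ = 0.693 × 413.0 / 11 = 26.02 L/h
D = CL × Css × τ / F = 26.02 × 18 × 6 / 0.6 = 4684 mg

(a) 7430 mg; (b) 4680 mg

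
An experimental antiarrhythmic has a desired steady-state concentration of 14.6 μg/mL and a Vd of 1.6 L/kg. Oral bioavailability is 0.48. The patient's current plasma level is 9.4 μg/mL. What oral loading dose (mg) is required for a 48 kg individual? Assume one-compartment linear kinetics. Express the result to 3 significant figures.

832 mg

Total Vd = 1.6 × 48 = 76.80 L
The loading dose fills Vd to the target concentration.
Concentration deficit ΔC = 14.6 − 9.4 = 5.200 mg/L
LD = Vd × ΔC / F = 76.80 × 5.200 / 0.48 = 832.0 mg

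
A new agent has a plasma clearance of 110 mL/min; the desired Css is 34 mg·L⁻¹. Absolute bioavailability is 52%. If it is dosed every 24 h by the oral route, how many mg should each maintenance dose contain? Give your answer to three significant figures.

10400 mg

CL = 110 mL/min × 60/1000 = 6.600 L/h
D = CL × Css × τ / F = 6.600 × 34 × 24 / 0.52 = 10360 mg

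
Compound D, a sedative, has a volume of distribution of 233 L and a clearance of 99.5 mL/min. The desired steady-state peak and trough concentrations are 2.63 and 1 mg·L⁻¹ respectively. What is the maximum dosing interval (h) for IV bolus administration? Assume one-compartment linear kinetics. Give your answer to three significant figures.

37.7 h

CL = 99.5 mL/min × 60/1000 = 5.970 L/h
k = CL / Vd = 5.970 / 233.0 = 0.02562 h⁻¹
Between IV bolus doses, concentration decays as C = C₀·e^(−kτ), so C_peak/C_trough = e^(kτ).
τ_max = ln(C_peak/C_trough) / k = ln(2.63/1) / 0.02562 = 0.9670 / 0.02562 = 37.74 h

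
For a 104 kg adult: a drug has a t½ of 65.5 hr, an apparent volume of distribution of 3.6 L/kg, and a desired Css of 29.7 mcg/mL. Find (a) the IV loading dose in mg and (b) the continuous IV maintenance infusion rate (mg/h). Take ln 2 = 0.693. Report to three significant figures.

(a) 11100 mg; (b) 118 mg/h

Vd(total) = 104 kg × 3.6 L/kg = 374.4 L
LD = Vd × C = 374.4 × 29.7 = 11120 mg
CL = 0.693 × Vd / t½ = 0.693 × 374.4 / 65.5 = 3.961 L/h
Infusion rate = CL × Css = 3.961 × 29.7 = 117.6 mg/h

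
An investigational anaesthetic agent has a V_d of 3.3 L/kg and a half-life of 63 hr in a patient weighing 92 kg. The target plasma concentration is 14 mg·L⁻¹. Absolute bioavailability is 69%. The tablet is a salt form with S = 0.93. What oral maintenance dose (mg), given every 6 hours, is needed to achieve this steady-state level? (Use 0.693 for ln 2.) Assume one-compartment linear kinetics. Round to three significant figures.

Vd = 3.3 L/kg × 92 kg = 303.6 L
k = 0.693/63 = 0.01100 h⁻¹, so CL = k·Vd = 0.01100 × 303.6 = 3.340 L/h
D = CL × Css × τ / F / S = 3.340 × 14 × 6 / 0.69 / 0.93 = 437.2 mg

437 mg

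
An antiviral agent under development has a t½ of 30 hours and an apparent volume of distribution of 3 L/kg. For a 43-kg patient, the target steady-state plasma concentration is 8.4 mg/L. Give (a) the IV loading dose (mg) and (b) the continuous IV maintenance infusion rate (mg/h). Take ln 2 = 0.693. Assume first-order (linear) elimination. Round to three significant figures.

(a) 1080 mg; (b) 25.0 mg/h

Vd = 3 L/kg × 43 kg = 129.0 L
LD = Vd × C = 129.0 × 8.4 = 1084 mg
CL = 0.693 × Vd / t½ = 0.693 × 129.0 / 30 = 2.980 L/h
Infusion rate = CL × Css = 2.980 × 8.4 = 25.03 mg/h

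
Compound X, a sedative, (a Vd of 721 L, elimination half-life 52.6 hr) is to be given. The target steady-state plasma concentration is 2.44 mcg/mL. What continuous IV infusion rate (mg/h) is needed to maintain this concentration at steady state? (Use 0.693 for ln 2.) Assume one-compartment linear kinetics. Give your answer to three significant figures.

k = 0.693/52.6 = 0.01317 h⁻¹, so CL = k·Vd = 0.01317 × 721.0 = 9.496 L/h
Infusion rate = CL × Css = 9.496 × 2.44 = 23.17 mg/h

23.2 mg/h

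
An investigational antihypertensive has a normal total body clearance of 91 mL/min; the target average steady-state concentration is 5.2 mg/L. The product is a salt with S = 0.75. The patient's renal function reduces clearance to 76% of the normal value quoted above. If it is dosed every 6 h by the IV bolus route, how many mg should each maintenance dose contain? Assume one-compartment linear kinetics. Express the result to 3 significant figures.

173 mg

CL = 91 mL/min × 60/1000 = 5.460 L/h
Patient clearance = 0.76 × 5.460 = 4.150 L/h
D = CL × Css × τ / S = 4.150 × 5.2 × 6 / 0.75 = 172.6 mg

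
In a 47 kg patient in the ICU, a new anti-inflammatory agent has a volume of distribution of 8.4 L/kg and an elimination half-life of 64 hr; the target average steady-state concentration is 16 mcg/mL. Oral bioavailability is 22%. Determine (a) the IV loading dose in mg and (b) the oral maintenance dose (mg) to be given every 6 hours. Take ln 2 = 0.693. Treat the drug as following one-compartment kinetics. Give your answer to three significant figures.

Vd(total) = 47 kg × 8.4 L/kg = 394.8 L
LD = Vd × C = 394.8 × 16 = 6317 mg
CL = 0.693 × Vd / t½ = 0.693 × 394.8 / 64 = 4.275 L/h
D = CL × Css × τ / F = 4.275 × 16 × 6 / 0.22 = 1865 mg

(a) 6320 mg; (b) 1870 mg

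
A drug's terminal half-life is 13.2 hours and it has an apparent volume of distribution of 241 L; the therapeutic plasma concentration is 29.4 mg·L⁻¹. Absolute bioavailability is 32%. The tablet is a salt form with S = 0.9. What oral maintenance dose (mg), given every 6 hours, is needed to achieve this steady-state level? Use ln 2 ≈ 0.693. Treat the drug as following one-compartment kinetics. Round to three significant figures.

CL = ln 2 · Vd / t½ = 0.693 × 241.0 / 13.2 = 12.65 L/h
D = CL × Css × τ / F / S = 12.65 × 29.4 × 6 / 0.32 / 0.9 = 7748 mg

7750 mg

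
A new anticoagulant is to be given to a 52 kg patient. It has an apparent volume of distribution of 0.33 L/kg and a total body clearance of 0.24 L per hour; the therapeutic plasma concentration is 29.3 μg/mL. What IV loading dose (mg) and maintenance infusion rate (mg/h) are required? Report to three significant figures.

(a) 503 mg; (b) 7.03 mg/h

Vd(total) = 52 kg × 0.33 L/kg = 17.16 L
Loading dose = Vd × C = 17.16 × 29.3 = 502.8 mg
Infusion rate = 0.2400 L/h × 29.3 mg/L = 7.032 mg/h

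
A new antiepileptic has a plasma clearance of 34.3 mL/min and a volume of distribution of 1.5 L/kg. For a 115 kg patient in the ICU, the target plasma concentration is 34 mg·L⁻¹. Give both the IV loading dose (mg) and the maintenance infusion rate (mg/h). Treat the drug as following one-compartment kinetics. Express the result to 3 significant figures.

Total Vd = 1.5 × 115 = 172.5 L
LD = Vd · C_target = 172.5 × 34 = 5865 mg
CL = 34.3 mL/min × 60/1000 = 2.058 L/h
Maintenance infusion rate = CL × Css = 2.058 × 34 = 69.97 mg/h

(a) 5870 mg; (b) 70.0 mg/h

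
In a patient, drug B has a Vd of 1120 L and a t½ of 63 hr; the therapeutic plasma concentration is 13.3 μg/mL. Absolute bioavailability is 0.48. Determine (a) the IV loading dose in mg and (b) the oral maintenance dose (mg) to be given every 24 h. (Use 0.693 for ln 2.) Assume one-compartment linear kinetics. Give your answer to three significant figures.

(a) 14900 mg; (b) 8190 mg

LD = Vd × C = 1120 × 13.3 = 14900 mg
CL = 0.693 × Vd / t½ = 0.693 × 1120 / 63 = 12.32 L/h
D = CL × Css × τ / F = 12.32 × 13.3 × 24 / 0.48 = 8193 mg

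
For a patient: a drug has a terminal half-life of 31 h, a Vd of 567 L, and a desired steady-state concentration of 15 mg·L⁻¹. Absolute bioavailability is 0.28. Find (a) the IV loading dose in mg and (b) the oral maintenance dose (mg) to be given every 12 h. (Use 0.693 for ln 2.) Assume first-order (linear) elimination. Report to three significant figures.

(a) 8510 mg; (b) 8150 mg

LD = Vd × C = 567.0 × 15 = 8505 mg
CL = 0.693 × Vd / t½ = 0.693 × 567.0 / 31 = 12.68 L/h
D = CL × Css × τ / F = 12.68 × 15 × 12 / 0.28 = 8151 mg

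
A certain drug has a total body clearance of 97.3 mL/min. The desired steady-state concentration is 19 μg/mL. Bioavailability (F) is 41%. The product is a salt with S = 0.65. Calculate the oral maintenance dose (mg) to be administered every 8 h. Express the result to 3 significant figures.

CL = 97.3 mL/min × 60/1000 = 5.838 L/h
At steady state, dose per interval replaces the amount cleared in that interval: F·S·D/τ = CL·Css.
D = CL × Css × τ / F / S = 5.838 × 19 × 8 / 0.41 / 0.65 = 3330 mg

3330 mg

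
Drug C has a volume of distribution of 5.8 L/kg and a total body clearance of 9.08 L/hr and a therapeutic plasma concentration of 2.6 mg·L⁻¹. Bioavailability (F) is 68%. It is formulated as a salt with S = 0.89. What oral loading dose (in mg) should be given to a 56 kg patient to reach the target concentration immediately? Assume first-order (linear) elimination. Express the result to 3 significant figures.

1400 mg

Vd = 5.8 L/kg × 56 kg = 324.8 L
LD = Vd × C / F / S = 324.8 × 2.600 / 0.68 / 0.89 = 1395 mg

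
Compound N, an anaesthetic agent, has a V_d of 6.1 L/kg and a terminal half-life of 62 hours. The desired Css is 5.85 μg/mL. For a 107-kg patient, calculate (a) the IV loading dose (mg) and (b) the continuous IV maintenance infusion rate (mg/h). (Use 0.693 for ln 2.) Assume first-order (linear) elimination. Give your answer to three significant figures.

Vd(total) = 107 kg × 6.1 L/kg = 652.7 L
LD = Vd × C = 652.7 × 5.85 = 3818 mg
CL = 0.693 × Vd / t½ = 0.693 × 652.7 / 62 = 7.296 L/h
Infusion rate = CL × Css = 7.296 × 5.85 = 42.68 mg/h

(a) 3820 mg; (b) 42.7 mg/h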